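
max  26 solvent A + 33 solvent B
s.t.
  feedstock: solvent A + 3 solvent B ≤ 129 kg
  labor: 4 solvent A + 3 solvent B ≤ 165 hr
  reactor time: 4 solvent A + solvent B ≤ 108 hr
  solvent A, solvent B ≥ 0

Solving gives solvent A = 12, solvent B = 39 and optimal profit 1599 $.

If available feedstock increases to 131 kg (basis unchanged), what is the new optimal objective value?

Check each constraint at x*: feedstock 129/129 (tight); labor 165/165 (tight); reactor time 87/108 (slack 21).
Since reactor time is not tight, its dual is 0.
The binding rows give the dual system: 1·y_feedstock + 4·y_labor = 26 and 3·y_feedstock + 3·y_labor = 33.
→ y_feedstock = 6 and y_labor = 5.
Δz = y_feedstock·Δb = 6 × (2) = 12, so new z* = 1599 + 12 = 1611.

1611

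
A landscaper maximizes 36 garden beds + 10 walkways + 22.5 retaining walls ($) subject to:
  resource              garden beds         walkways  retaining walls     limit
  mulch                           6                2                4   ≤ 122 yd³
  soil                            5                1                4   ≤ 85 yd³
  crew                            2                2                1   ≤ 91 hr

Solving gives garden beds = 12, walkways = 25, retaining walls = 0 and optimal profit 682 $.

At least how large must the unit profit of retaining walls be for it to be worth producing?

26

Binding: mulch and soil. Non-binding: crew (17 unused).
By complementary slackness, y = 0 for the non-binding constraint.
Dual feasibility on the basic columns requires 6·y_mulch + 5·y_soil = 36, 2·y_mulch + 1·y_soil = 10.
This yields shadow prices y_mulch = 3.5, y_soil = 3.
retaining walls enters the basis when its profit ≥ yᵀa₃ = 3.5·4 + 3·4 = 26.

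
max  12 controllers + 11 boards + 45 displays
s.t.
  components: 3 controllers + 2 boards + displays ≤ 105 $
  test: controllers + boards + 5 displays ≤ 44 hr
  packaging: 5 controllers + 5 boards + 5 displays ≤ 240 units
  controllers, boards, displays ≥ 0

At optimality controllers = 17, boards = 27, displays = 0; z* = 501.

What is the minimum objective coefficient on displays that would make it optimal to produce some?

46

Check each constraint at x*: components 105/105 (tight); test 44/44 (tight); packaging 220/240 (slack 20).
Since packaging is not tight, its dual is 0.
From A_Bᵀ y = c: 3·y_components + 1·y_test = 12; 2·y_components + 1·y_test = 11.
This yields shadow prices y_components = 1, y_test = 9.
displays enters the basis when its profit ≥ yᵀa₃ = 1·1 + 9·5 = 46.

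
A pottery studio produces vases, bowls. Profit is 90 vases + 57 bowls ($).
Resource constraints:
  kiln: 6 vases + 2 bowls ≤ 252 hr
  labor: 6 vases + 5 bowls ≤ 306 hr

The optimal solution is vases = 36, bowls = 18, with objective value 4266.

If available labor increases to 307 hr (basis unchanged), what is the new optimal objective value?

Check each constraint at x*: kiln 252/252 (tight); labor 306/306 (tight).
From A_Bᵀ y = c: 6·y_kiln + 6·y_labor = 90; 2·y_kiln + 5·y_labor = 57.
Solving: y_kiln = 6, y_labor = 9.
Δz = y_labor·Δb = 9 × (1) = 9, so new z* = 4266 + 9 = 4275.

4275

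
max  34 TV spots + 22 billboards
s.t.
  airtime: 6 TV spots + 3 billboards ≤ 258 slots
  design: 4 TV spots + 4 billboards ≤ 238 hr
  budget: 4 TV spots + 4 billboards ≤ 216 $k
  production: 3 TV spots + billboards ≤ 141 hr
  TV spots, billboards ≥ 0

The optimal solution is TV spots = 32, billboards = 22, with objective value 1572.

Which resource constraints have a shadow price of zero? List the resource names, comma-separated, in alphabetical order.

airtime: 258/258 (binding)
design: 216/238 (slack 22)
budget: 216/216 (binding)
production: 118/141 (slack 23)
By complementary slackness, a constraint with positive slack has shadow price 0 → design, production.

design, production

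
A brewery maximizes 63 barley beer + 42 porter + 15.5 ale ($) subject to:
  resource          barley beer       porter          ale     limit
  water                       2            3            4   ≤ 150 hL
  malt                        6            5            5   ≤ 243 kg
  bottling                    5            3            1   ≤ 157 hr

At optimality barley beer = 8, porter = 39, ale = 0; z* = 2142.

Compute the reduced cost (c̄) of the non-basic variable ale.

-8.5

Binding: malt and bottling. Non-binding: water (17 unused).
By complementary slackness, y = 0 for the non-binding constraint.
From A_Bᵀ y = c: 6·y_malt + 5·y_bottling = 63; 5·y_malt + 3·y_bottling = 42.
This yields shadow prices y_malt = 3, y_bottling = 9.
Reduced cost of ale: c₃ − yᵀa₃ = 15.5 − (3·5 + 9·1) = 15.5 − 24 = -8.5.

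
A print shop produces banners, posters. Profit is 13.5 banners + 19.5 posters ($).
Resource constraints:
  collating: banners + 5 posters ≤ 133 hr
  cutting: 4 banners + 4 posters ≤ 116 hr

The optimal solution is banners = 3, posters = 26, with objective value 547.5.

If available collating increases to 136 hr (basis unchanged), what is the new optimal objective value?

At the optimum: collating uses 133 of 133 (binding); cutting uses 116 of 116 (binding).
From A_Bᵀ y = c: 1·y_collating + 4·y_cutting = 13.5; 5·y_collating + 4·y_cutting = 19.5.
→ y_collating = 1.5 and y_cutting = 3.
Δz = y_collating·Δb = 1.5 × (3) = 4.5, so new z* = 547.5 + 4.5 = 552.

552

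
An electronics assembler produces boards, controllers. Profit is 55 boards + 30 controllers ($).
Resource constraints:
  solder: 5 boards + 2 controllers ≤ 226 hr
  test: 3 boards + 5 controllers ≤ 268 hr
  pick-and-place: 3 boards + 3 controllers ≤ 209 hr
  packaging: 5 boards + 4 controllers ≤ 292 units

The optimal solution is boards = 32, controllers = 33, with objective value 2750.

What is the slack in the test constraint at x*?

test used = 3·32 + 5·33 = 261; slack = 268 − 261 = 7.

7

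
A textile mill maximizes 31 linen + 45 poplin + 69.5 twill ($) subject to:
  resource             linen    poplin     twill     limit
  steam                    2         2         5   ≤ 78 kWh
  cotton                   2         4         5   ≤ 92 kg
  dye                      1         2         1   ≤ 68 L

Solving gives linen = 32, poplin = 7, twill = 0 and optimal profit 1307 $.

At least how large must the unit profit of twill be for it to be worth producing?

77.5

Binding: steam and cotton. Non-binding: dye (22 unused).
By complementary slackness, y = 0 for the non-binding constraint.
The binding rows give the dual system: 2·y_steam + 2·y_cotton = 31 and 2·y_steam + 4·y_cotton = 45.
This yields shadow prices y_steam = 8.5, y_cotton = 7.
twill enters the basis when its profit ≥ yᵀa₃ = 8.5·5 + 7·5 = 77.5.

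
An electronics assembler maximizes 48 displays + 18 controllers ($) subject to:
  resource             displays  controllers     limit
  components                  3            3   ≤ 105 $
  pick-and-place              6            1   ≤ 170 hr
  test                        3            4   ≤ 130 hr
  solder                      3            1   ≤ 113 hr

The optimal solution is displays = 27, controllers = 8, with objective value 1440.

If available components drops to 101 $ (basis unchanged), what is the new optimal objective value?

Binding: components and pick-and-place. Non-binding: test (17 unused), solder (24 unused).
Slack constraints have shadow price 0 (complementary slackness).
Dual feasibility on the basic columns requires 3·y_components + 6·y_pick-and-place = 48, 3·y_components + 1·y_pick-and-place = 18.
This yields shadow prices y_components = 4, y_pick-and-place = 6.
Δz = y_components·Δb = 4 × (-4) = -16, so new z* = 1440 − 16 = 1424.

1424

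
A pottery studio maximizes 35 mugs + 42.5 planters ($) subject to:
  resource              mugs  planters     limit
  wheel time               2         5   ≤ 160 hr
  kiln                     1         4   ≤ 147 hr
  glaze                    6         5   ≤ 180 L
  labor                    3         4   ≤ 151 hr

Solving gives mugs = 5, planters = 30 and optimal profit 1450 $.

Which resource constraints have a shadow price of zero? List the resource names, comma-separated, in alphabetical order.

wheel time: 160/160 (binding)
kiln: 125/147 (slack 22)
glaze: 180/180 (binding)
labor: 135/151 (slack 16)
By complementary slackness, a constraint with positive slack has shadow price 0 → kiln, labor.

kiln, labor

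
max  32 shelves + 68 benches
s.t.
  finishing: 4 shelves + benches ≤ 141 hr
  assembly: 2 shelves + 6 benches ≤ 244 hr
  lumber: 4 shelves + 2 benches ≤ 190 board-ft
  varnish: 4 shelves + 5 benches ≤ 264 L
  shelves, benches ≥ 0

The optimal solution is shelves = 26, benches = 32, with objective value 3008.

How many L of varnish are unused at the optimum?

0

varnish used = 4·26 + 5·32 = 264; slack = 264 − 264 = 0.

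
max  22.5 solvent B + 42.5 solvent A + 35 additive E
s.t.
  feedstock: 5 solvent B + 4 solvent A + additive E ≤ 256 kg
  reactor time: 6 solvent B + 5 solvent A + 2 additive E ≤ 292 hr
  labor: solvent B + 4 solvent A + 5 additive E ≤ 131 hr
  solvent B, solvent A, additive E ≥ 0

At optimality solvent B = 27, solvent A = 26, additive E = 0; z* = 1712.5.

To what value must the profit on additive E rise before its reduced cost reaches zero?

Binding: reactor time and labor. Non-binding: feedstock (17 unused).
Since feedstock is not tight, its dual is 0.
The binding rows give the dual system: 6·y_reactor time + 1·y_labor = 22.5 and 5·y_reactor time + 4·y_labor = 42.5.
Solving: y_reactor time = 2.5, y_labor = 7.5.
additive E enters the basis when its profit ≥ yᵀa₃ = 2.5·2 + 7.5·5 = 42.5.

42.5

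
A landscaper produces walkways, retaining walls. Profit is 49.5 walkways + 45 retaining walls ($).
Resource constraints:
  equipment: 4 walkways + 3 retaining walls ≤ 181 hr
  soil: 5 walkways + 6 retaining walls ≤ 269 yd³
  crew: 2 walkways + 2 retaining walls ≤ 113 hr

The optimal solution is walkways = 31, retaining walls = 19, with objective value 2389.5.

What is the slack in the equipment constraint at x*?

0

equipment used = 4·31 + 3·19 = 181; slack = 181 − 181 = 0.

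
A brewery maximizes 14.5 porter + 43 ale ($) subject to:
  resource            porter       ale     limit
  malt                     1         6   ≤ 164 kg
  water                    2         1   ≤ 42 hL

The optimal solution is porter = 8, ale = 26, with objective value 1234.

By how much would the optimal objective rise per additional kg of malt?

Check each constraint at x*: malt 164/164 (tight); water 42/42 (tight).
From A_Bᵀ y = c: 1·y_malt + 2·y_water = 14.5; 6·y_malt + 1·y_water = 43.
→ y_malt = 6.5 and y_water = 4.
Shadow price of malt = 6.5.

6.5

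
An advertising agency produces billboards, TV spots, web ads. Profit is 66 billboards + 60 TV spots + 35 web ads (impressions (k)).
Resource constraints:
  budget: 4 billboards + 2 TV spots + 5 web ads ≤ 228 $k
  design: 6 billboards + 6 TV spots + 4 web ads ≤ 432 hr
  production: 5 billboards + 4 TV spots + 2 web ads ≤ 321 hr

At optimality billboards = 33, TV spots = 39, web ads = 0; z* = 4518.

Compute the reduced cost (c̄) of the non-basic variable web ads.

At the optimum: budget uses 210 of 228 (slack = 18); design uses 432 of 432 (binding); production uses 321 of 321 (binding).
Since budget is not tight, its dual is 0.
Dual feasibility on the basic columns requires 6·y_design + 5·y_production = 66, 6·y_design + 4·y_production = 60.
Solving: y_design = 6, y_production = 6.
Reduced cost of web ads: c₃ − yᵀa₃ = 35 − (6·4 + 6·2) = 35 − 36 = -1.

-1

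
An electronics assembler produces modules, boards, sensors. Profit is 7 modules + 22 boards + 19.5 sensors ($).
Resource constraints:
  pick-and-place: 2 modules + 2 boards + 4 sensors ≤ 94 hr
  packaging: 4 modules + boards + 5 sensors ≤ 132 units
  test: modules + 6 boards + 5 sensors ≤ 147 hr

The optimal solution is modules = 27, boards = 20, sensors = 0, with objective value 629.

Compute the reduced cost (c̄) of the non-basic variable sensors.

-3.5

Check each constraint at x*: pick-and-place 94/94 (tight); packaging 128/132 (slack 4); test 147/147 (tight).
By complementary slackness, y = 0 for the non-binding constraint.
Dual feasibility on the basic columns requires 2·y_pick-and-place + 1·y_test = 7, 2·y_pick-and-place + 6·y_test = 22.
→ y_pick-and-place = 2 and y_test = 3.
Reduced cost of sensors: c₃ − yᵀa₃ = 19.5 − (2·4 + 3·5) = 19.5 − 23 = -3.5.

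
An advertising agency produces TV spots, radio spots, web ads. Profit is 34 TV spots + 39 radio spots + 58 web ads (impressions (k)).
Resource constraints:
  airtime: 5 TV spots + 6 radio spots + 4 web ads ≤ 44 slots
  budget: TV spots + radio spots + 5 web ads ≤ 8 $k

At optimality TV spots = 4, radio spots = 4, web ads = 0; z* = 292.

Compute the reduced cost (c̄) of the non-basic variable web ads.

Both airtime and budget are binding at x*.
From A_Bᵀ y = c: 5·y_airtime + 1·y_budget = 34; 6·y_airtime + 1·y_budget = 39.
This yields shadow prices y_airtime = 5, y_budget = 9.
Reduced cost of web ads: c₃ − yᵀa₃ = 58 − (5·4 + 9·5) = 58 − 65 = -7.

-7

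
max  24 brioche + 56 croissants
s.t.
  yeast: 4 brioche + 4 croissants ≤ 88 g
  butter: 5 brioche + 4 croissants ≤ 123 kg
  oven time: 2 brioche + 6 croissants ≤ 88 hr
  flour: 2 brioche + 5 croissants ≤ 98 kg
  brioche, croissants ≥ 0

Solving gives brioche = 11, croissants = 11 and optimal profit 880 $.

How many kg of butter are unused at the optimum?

24

butter used = 5·11 + 4·11 = 99; slack = 123 − 99 = 24.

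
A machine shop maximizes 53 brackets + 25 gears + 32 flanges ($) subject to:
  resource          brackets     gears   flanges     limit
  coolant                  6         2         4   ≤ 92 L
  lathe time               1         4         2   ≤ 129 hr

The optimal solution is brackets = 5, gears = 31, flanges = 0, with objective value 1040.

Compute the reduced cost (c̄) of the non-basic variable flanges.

-6

Check each constraint at x*: coolant 92/92 (tight); lathe time 129/129 (tight).
The binding rows give the dual system: 6·y_coolant + 1·y_lathe time = 53 and 2·y_coolant + 4·y_lathe time = 25.
This yields shadow prices y_coolant = 8.5, y_lathe time = 2.
Reduced cost of flanges: c₃ − yᵀa₃ = 32 − (8.5·4 + 2·2) = 32 − 38 = -6.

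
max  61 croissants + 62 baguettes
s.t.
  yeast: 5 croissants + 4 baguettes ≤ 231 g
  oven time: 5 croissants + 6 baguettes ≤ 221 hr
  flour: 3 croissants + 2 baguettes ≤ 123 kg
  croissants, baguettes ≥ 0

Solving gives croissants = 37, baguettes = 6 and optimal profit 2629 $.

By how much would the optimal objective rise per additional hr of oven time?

8

Binding: oven time and flour. Non-binding: yeast (22 unused).
Since yeast is not tight, its dual is 0.
From A_Bᵀ y = c: 5·y_oven time + 3·y_flour = 61; 6·y_oven time + 2·y_flour = 62.
→ y_oven time = 8 and y_flour = 7.
Shadow price of oven time = 8.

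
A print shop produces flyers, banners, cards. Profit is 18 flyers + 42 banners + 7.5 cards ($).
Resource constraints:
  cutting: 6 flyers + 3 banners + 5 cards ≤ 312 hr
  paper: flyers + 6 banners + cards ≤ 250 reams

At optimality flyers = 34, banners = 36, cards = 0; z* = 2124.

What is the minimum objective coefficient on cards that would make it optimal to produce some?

At the optimum: cutting uses 312 of 312 (binding); paper uses 250 of 250 (binding).
The binding rows give the dual system: 6·y_cutting + 1·y_paper = 18 and 3·y_cutting + 6·y_paper = 42.
Solving: y_cutting = 2, y_paper = 6.
cards enters the basis when its profit ≥ yᵀa₃ = 2·5 + 6·1 = 16.

16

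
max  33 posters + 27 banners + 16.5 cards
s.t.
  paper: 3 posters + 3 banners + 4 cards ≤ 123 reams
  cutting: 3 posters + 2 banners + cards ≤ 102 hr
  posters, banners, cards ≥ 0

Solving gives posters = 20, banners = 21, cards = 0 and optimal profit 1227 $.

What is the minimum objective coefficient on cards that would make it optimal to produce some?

Both paper and cutting are binding at x*.
The binding rows give the dual system: 3·y_paper + 3·y_cutting = 33 and 3·y_paper + 2·y_cutting = 27.
→ y_paper = 5 and y_cutting = 6.
cards enters the basis when its profit ≥ yᵀa₃ = 5·4 + 6·1 = 26.

26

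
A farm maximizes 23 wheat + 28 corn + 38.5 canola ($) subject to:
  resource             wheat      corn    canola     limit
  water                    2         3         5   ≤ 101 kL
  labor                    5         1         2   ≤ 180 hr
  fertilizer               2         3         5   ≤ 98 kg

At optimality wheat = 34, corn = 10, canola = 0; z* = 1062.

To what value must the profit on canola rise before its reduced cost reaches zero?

47

Binding: labor and fertilizer. Non-binding: water (3 unused).
Slack constraints have shadow price 0 (complementary slackness).
Dual feasibility on the basic columns requires 5·y_labor + 2·y_fertilizer = 23, 1·y_labor + 3·y_fertilizer = 28.
This yields shadow prices y_labor = 1, y_fertilizer = 9.
canola enters the basis when its profit ≥ yᵀa₃ = 1·2 + 9·5 = 47.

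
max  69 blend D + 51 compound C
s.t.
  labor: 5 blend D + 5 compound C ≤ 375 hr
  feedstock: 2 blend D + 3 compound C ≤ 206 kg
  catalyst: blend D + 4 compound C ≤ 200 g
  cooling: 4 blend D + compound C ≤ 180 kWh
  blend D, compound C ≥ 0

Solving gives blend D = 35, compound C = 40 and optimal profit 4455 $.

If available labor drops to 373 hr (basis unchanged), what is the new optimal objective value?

At the optimum: labor uses 375 of 375 (binding); feedstock uses 190 of 206 (slack = 16); catalyst uses 195 of 200 (slack = 5); cooling uses 180 of 180 (binding).
Slack constraints have shadow price 0 (complementary slackness).
From A_Bᵀ y = c: 5·y_labor + 4·y_cooling = 69; 5·y_labor + 1·y_cooling = 51.
Solving: y_labor = 9, y_cooling = 6.
Δz = y_labor·Δb = 9 × (-2) = -18, so new z* = 4455 − 18 = 4437.

4437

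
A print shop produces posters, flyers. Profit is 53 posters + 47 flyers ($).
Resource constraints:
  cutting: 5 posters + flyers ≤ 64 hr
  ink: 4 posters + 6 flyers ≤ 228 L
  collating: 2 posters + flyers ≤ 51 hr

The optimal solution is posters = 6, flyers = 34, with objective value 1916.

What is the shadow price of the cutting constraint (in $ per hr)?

5

Binding: cutting and ink. Non-binding: collating (5 unused).
By complementary slackness, y = 0 for the non-binding constraint.
The binding rows give the dual system: 5·y_cutting + 4·y_ink = 53 and 1·y_cutting + 6·y_ink = 47.
This yields shadow prices y_cutting = 5, y_ink = 7.
Shadow price of cutting = 5.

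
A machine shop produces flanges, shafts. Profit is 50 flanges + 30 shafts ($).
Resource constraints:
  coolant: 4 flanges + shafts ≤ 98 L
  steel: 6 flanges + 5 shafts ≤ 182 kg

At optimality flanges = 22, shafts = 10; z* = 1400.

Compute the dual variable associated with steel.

Check each constraint at x*: coolant 98/98 (tight); steel 182/182 (tight).
Dual feasibility on the basic columns requires 4·y_coolant + 6·y_steel = 50, 1·y_coolant + 5·y_steel = 30.
Solving: y_coolant = 5, y_steel = 5.
Shadow price of steel = 5.

5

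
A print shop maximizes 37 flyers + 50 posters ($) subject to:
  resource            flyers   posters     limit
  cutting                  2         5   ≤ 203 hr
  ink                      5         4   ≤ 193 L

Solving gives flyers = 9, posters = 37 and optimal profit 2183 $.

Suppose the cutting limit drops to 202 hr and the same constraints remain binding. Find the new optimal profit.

2177

At the optimum: cutting uses 203 of 203 (binding); ink uses 193 of 193 (binding).
From A_Bᵀ y = c: 2·y_cutting + 5·y_ink = 37; 5·y_cutting + 4·y_ink = 50.
This yields shadow prices y_cutting = 6, y_ink = 5.
Δz = y_cutting·Δb = 6 × (-1) = -6, so new z* = 2183 − 6 = 2177.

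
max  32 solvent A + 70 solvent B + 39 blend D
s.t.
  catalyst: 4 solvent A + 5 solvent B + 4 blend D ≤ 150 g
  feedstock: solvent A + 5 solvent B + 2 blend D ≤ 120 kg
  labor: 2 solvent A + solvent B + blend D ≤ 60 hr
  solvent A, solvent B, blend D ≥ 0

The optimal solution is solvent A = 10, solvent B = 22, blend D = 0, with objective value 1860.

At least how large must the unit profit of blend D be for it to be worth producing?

40

Binding: catalyst and feedstock. Non-binding: labor (18 unused).
Slack constraints have shadow price 0 (complementary slackness).
From A_Bᵀ y = c: 4·y_catalyst + 1·y_feedstock = 32; 5·y_catalyst + 5·y_feedstock = 70.
This yields shadow prices y_catalyst = 6, y_feedstock = 8.
blend D enters the basis when its profit ≥ yᵀa₃ = 6·4 + 8·2 = 40.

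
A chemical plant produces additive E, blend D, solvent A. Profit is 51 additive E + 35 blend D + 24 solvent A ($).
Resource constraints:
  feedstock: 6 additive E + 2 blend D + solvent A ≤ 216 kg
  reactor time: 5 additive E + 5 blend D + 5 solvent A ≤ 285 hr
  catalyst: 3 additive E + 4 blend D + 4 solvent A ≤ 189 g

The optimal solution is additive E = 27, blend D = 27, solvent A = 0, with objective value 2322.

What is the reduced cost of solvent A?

Binding: feedstock and catalyst. Non-binding: reactor time (15 unused).
By complementary slackness, y = 0 for the non-binding constraint.
From A_Bᵀ y = c: 6·y_feedstock + 3·y_catalyst = 51; 2·y_feedstock + 4·y_catalyst = 35.
This yields shadow prices y_feedstock = 5.5, y_catalyst = 6.
Reduced cost of solvent A: c₃ − yᵀa₃ = 24 − (5.5·1 + 6·4) = 24 − 29.5 = -5.5.

-5.5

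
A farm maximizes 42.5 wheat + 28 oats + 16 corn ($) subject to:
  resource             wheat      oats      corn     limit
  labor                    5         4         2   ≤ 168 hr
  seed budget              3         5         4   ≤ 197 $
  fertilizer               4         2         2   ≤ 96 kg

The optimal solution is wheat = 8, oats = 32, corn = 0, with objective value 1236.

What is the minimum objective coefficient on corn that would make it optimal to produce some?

19

Check each constraint at x*: labor 168/168 (tight); seed budget 184/197 (slack 13); fertilizer 96/96 (tight).
Slack constraints have shadow price 0 (complementary slackness).
Dual feasibility on the basic columns requires 5·y_labor + 4·y_fertilizer = 42.5, 4·y_labor + 2·y_fertilizer = 28.
→ y_labor = 4.5 and y_fertilizer = 5.
corn enters the basis when its profit ≥ yᵀa₃ = 4.5·2 + 5·2 = 19.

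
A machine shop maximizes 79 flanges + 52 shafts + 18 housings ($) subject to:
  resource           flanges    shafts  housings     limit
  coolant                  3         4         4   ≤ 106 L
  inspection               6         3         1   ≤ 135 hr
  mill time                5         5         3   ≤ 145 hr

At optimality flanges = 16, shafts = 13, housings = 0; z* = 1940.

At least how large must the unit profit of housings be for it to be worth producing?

24

At the optimum: coolant uses 100 of 106 (slack = 6); inspection uses 135 of 135 (binding); mill time uses 145 of 145 (binding).
By complementary slackness, y = 0 for the non-binding constraint.
The binding rows give the dual system: 6·y_inspection + 5·y_mill time = 79 and 3·y_inspection + 5·y_mill time = 52.
Solving: y_inspection = 9, y_mill time = 5.
housings enters the basis when its profit ≥ yᵀa₃ = 9·1 + 5·3 = 24.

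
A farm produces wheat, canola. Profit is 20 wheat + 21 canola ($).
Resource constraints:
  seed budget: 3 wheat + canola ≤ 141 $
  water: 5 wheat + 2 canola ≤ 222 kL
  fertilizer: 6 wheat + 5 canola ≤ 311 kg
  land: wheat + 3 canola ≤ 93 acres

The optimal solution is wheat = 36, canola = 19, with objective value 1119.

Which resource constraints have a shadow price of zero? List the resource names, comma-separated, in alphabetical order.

seed budget: 127/141 (slack 14)
water: 218/222 (slack 4)
fertilizer: 311/311 (binding)
land: 93/93 (binding)
By complementary slackness, a constraint with positive slack has shadow price 0 → seed budget, water.

seed budget, water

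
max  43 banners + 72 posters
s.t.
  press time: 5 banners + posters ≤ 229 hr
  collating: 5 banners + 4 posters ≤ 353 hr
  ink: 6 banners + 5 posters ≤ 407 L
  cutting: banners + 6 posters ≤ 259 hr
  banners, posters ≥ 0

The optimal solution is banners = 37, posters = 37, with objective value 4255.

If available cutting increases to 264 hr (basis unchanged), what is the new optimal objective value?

4290

Binding: ink and cutting. Non-binding: press time (7 unused), collating (20 unused).
Since press time, collating are not tight, their duals are 0.
From A_Bᵀ y = c: 6·y_ink + 1·y_cutting = 43; 5·y_ink + 6·y_cutting = 72.
→ y_ink = 6 and y_cutting = 7.
Δz = y_cutting·Δb = 7 × (5) = 35, so new z* = 4255 + 35 = 4290.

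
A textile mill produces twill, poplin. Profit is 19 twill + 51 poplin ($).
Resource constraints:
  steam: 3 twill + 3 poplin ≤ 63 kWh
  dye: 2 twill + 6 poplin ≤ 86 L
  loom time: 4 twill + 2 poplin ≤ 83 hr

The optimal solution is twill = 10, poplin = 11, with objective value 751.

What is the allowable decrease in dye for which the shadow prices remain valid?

42

Binding constraints: steam, dye. The basis is B = [[3,3],[2,6]] with det 12.
Per unit decrease in dye, x* moves by d = (0.25, -0.25).
The basis stays optimal until loom time becomes binding; allowable decrease = 42 L.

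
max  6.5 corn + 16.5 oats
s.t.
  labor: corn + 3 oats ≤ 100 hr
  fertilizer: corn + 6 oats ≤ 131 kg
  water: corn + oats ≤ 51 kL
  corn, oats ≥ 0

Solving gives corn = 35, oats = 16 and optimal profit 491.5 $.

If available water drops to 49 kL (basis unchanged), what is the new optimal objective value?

482.5

Check each constraint at x*: labor 83/100 (slack 17); fertilizer 131/131 (tight); water 51/51 (tight).
By complementary slackness, y = 0 for the non-binding constraint.
The binding rows give the dual system: 1·y_fertilizer + 1·y_water = 6.5 and 6·y_fertilizer + 1·y_water = 16.5.
This yields shadow prices y_fertilizer = 2, y_water = 4.5.
Δz = y_water·Δb = 4.5 × (-2) = -9, so new z* = 491.5 − 9 = 482.5.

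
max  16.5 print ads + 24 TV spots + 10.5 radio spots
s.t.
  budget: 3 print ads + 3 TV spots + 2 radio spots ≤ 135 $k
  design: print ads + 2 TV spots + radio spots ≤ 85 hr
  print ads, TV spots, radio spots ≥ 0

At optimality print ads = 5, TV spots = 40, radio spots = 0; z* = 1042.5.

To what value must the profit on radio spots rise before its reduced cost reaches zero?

Both budget and design are binding at x*.
Dual feasibility on the basic columns requires 3·y_budget + 1·y_design = 16.5, 3·y_budget + 2·y_design = 24.
Solving: y_budget = 3, y_design = 7.5.
radio spots enters the basis when its profit ≥ yᵀa₃ = 3·2 + 7.5·1 = 13.5.

13.5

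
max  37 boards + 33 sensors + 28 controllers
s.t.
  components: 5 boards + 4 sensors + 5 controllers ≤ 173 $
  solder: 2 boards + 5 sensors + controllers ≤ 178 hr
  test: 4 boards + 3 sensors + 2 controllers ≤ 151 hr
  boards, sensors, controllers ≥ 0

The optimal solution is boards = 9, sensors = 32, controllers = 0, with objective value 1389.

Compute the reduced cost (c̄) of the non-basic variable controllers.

Binding: components and solder. Non-binding: test (19 unused).
Since test is not tight, its dual is 0.
The binding rows give the dual system: 5·y_components + 2·y_solder = 37 and 4·y_components + 5·y_solder = 33.
→ y_components = 7 and y_solder = 1.
Reduced cost of controllers: c₃ − yᵀa₃ = 28 − (7·5 + 1·1) = 28 − 36 = -8.

-8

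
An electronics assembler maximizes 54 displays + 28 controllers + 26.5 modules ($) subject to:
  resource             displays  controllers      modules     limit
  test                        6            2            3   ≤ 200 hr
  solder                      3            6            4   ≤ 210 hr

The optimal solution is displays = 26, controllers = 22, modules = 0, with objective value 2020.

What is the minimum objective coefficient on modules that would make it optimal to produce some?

At the optimum: test uses 200 of 200 (binding); solder uses 210 of 210 (binding).
From A_Bᵀ y = c: 6·y_test + 3·y_solder = 54; 2·y_test + 6·y_solder = 28.
Solving: y_test = 8, y_solder = 2.
modules enters the basis when its profit ≥ yᵀa₃ = 8·3 + 2·4 = 32.

32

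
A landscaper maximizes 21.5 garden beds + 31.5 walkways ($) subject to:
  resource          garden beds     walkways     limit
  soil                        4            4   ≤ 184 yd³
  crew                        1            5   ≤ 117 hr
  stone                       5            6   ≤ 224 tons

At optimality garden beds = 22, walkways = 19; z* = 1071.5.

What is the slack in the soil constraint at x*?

20

soil used = 4·22 + 4·19 = 164; slack = 184 − 164 = 20.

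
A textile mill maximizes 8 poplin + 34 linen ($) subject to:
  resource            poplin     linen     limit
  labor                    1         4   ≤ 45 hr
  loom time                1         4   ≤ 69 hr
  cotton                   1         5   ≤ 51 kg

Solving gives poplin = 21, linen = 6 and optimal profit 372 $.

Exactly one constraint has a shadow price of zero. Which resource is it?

loom time

labor: 45/45 (binding)
loom time: 45/69 (slack 24)
cotton: 51/51 (binding)
By complementary slackness, a constraint with positive slack has shadow price 0 → loom time.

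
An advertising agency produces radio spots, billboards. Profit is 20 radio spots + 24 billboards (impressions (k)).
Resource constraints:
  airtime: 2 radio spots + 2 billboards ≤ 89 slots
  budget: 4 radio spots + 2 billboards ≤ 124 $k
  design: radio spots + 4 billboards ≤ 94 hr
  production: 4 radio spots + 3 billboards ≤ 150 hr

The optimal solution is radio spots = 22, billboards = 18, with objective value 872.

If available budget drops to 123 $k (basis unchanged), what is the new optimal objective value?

868

At the optimum: airtime uses 80 of 89 (slack = 9); budget uses 124 of 124 (binding); design uses 94 of 94 (binding); production uses 142 of 150 (slack = 8).
Slack constraints have shadow price 0 (complementary slackness).
Dual feasibility on the basic columns requires 4·y_budget + 1·y_design = 20, 2·y_budget + 4·y_design = 24.
This yields shadow prices y_budget = 4, y_design = 4.
Δz = y_budget·Δb = 4 × (-1) = -4, so new z* = 872 − 4 = 868.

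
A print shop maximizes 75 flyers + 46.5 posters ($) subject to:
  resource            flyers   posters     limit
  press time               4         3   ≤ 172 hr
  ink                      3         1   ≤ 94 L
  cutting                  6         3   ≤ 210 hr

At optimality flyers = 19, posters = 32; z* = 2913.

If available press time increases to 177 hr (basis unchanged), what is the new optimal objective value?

2958

Binding: press time and cutting. Non-binding: ink (5 unused).
By complementary slackness, y = 0 for the non-binding constraint.
The binding rows give the dual system: 4·y_press time + 6·y_cutting = 75 and 3·y_press time + 3·y_cutting = 46.5.
→ y_press time = 9 and y_cutting = 6.5.
Δz = y_press time·Δb = 9 × (5) = 45, so new z* = 2913 + 45 = 2958.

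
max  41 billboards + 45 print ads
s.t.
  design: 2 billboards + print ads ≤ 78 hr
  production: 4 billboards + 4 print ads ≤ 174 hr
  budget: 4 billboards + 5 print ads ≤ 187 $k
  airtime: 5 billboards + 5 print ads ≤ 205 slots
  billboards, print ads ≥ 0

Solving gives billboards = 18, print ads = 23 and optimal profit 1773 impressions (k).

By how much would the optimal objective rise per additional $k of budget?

Binding: budget and airtime. Non-binding: design (19 unused), production (10 unused).
Slack constraints have shadow price 0 (complementary slackness).
Dual feasibility on the basic columns requires 4·y_budget + 5·y_airtime = 41, 5·y_budget + 5·y_airtime = 45.
This yields shadow prices y_budget = 4, y_airtime = 5.
Shadow price of budget = 4.

4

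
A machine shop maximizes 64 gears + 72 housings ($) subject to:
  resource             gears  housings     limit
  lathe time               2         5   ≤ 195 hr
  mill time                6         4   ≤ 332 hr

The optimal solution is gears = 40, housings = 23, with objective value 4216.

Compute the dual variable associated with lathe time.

At the optimum: lathe time uses 195 of 195 (binding); mill time uses 332 of 332 (binding).
The binding rows give the dual system: 2·y_lathe time + 6·y_mill time = 64 and 5·y_lathe time + 4·y_mill time = 72.
This yields shadow prices y_lathe time = 8, y_mill time = 8.
Shadow price of lathe time = 8.

8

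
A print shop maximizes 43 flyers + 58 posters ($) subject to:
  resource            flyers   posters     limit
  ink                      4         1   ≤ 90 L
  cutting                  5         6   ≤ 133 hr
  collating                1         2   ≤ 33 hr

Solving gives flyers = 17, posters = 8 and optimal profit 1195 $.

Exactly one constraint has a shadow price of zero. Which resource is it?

ink: 76/90 (slack 14)
cutting: 133/133 (binding)
collating: 33/33 (binding)
By complementary slackness, a constraint with positive slack has shadow price 0 → ink.

ink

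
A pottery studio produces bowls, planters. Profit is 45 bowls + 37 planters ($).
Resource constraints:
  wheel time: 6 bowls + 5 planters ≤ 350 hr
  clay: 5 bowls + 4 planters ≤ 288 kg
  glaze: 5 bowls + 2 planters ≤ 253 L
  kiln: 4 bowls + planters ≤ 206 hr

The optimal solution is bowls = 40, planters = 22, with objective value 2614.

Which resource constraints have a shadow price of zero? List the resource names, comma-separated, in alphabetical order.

wheel time: 350/350 (binding)
clay: 288/288 (binding)
glaze: 244/253 (slack 9)
kiln: 182/206 (slack 24)
By complementary slackness, a constraint with positive slack has shadow price 0 → glaze, kiln.

glaze, kiln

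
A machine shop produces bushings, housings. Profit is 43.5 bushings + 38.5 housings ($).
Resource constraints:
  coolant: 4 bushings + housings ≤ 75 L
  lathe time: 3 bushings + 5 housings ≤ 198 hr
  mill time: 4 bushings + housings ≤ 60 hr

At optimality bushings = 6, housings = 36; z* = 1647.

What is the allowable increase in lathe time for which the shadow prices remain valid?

Binding constraints: lathe time, mill time. The basis is B = [[3,5],[4,1]] with det -17.
Per unit increase in lathe time, x* moves by d = (-0.0588, 0.2353).
The basis stays optimal until bushings reaches 0; allowable increase = 102 hr.

102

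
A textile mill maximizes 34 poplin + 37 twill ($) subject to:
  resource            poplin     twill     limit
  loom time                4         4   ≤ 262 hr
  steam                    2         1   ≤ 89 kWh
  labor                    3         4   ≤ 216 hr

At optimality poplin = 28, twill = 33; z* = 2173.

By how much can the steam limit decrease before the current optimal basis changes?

Binding constraints: steam, labor. The basis is B = [[2,1],[3,4]] with det 5.
Per unit decrease in steam, x* moves by d = (-0.8, 0.6).
The basis stays optimal until poplin reaches 0; allowable decrease = 35 kWh.

35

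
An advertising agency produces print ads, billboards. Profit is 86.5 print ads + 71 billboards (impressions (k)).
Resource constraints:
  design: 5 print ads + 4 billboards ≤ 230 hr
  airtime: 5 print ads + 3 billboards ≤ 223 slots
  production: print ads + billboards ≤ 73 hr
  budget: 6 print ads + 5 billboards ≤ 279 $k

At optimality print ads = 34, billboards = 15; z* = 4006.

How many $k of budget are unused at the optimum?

budget used = 6·34 + 5·15 = 279; slack = 279 − 279 = 0.

0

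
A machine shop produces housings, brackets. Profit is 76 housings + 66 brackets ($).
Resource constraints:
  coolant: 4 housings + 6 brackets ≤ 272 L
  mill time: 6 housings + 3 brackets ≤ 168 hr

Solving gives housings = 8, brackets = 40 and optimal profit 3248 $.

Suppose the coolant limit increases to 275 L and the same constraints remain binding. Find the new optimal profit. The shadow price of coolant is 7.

3269

Δb = 3, so new z* = 3248 + (7)·(3) = 3248 + 21 = 3269.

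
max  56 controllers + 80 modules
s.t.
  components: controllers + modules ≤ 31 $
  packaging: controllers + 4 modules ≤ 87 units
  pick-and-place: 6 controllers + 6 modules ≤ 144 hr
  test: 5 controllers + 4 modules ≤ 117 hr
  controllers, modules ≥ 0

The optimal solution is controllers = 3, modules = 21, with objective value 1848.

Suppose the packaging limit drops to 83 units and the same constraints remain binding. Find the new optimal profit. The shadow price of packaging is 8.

Δb = -4, so new z* = 1848 + (8)·(-4) = 1848 − 32 = 1816.

1816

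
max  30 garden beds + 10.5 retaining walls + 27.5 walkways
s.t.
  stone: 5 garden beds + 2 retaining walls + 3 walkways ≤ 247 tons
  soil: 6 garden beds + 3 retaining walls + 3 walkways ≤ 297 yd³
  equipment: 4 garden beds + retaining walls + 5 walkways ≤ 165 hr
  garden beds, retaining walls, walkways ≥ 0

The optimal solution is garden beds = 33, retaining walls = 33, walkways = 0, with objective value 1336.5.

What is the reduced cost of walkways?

At the optimum: stone uses 231 of 247 (slack = 16); soil uses 297 of 297 (binding); equipment uses 165 of 165 (binding).
Since stone is not tight, its dual is 0.
The binding rows give the dual system: 6·y_soil + 4·y_equipment = 30 and 3·y_soil + 1·y_equipment = 10.5.
Solving: y_soil = 2, y_equipment = 4.5.
Reduced cost of walkways: c₃ − yᵀa₃ = 27.5 − (2·3 + 4.5·5) = 27.5 − 28.5 = -1.

-1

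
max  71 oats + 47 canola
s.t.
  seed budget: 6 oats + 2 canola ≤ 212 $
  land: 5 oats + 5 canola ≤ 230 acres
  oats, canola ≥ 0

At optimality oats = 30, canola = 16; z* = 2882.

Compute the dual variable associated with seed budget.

6

Check each constraint at x*: seed budget 212/212 (tight); land 230/230 (tight).
From A_Bᵀ y = c: 6·y_seed budget + 5·y_land = 71; 2·y_seed budget + 5·y_land = 47.
→ y_seed budget = 6 and y_land = 7.
Shadow price of seed budget = 6.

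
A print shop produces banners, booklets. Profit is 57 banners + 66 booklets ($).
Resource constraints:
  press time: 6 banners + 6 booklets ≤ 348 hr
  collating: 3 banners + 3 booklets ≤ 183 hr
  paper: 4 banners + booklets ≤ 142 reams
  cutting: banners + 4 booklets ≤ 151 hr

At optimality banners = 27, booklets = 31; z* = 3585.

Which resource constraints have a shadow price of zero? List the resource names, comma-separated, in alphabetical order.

collating, paper

press time: 348/348 (binding)
collating: 174/183 (slack 9)
paper: 139/142 (slack 3)
cutting: 151/151 (binding)
By complementary slackness, a constraint with positive slack has shadow price 0 → collating, paper.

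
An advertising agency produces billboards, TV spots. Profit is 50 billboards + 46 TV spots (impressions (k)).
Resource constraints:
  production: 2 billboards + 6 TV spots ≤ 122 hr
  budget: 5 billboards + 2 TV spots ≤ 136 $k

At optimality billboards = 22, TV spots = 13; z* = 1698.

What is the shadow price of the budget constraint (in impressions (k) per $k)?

8

Both production and budget are binding at x*.
The binding rows give the dual system: 2·y_production + 5·y_budget = 50 and 6·y_production + 2·y_budget = 46.
This yields shadow prices y_production = 5, y_budget = 8.
Shadow price of budget = 8.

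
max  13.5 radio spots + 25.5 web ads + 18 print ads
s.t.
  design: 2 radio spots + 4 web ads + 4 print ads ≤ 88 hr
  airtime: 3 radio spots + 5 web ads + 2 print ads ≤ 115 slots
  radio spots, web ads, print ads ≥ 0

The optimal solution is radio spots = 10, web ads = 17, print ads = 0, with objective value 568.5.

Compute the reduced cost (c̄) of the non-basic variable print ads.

-3

Both design and airtime are binding at x*.
The binding rows give the dual system: 2·y_design + 3·y_airtime = 13.5 and 4·y_design + 5·y_airtime = 25.5.
Solving: y_design = 4.5, y_airtime = 1.5.
Reduced cost of print ads: c₃ − yᵀa₃ = 18 − (4.5·4 + 1.5·2) = 18 − 21 = -3.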